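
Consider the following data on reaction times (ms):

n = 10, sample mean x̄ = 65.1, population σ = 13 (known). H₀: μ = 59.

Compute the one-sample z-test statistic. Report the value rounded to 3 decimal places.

test statistic = 1.484

SE = σ/√n = 13/√10 = 4.1110
z = (x̄−μ₀)/SE = (65.1−59)/4.1110 = 1.4838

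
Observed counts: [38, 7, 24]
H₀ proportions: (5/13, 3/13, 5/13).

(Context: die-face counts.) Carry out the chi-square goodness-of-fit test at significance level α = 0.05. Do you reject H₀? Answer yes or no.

n = 69; E_i = n·p_i = [26.54, 15.92, 26.54]
χ² = (38−26.54)²/26.54 + (7−15.92)²/15.92 + (24−26.54)²/26.54 = 10.1932
df = 2
p-value (upper-tail) = 0.00612
At α=0.05: p < α → reject H₀

reject H₀: yes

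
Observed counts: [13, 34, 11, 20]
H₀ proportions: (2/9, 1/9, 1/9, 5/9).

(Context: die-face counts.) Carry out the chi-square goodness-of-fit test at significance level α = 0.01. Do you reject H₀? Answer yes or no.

n = 78; E_i = n·p_i = [17.33, 8.67, 8.67, 43.33]
χ² = (13−17.33)²/17.33 + (34−8.67)²/8.67 + (11−8.67)²/8.67 + (20−43.33)²/43.33 = 88.3269
df = 3
p-value (upper-tail) = 0.00000
At α=0.01: p < α → reject H₀

reject H₀: yes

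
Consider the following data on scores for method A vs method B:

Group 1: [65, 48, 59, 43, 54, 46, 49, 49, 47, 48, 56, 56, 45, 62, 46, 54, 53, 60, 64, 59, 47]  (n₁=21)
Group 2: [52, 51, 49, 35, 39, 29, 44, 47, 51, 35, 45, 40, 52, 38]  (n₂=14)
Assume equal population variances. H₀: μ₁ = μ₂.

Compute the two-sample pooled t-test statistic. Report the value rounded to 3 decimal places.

x̄₁=52.857, s₁=6.718, n₁=21
x̄₂=43.357, s₂=7.438, n₂=14
s_p² = [20·6.718² + 13·7.438²]/33 = 49.1450
SE = √(s_p²·(1/21+1/14)) = 2.4188
t = (52.857−43.357)/2.4188 = 3.9276
df = 33

test statistic = 3.928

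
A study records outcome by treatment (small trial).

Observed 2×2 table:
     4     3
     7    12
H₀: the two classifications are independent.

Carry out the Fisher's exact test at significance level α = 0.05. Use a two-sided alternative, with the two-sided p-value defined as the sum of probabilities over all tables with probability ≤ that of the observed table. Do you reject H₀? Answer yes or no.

Margins: r₁=7, r₂=19, c₁=11, c₂=15, n=26
p_obs = C(7,4)·C(19,7)/C(26,11); sum pmf over tables with pmf ≤ p_obs
p-value (two-sided) = 0.40652
At α=0.05: p ≥ α → fail to reject H₀

reject H₀: no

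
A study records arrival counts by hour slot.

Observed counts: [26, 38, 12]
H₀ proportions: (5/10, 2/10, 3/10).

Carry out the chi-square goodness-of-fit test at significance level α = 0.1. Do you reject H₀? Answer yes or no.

n = 76; E_i = n·p_i = [38.00, 15.20, 22.80]
χ² = (26−38.00)²/38.00 + (38−15.20)²/15.20 + (12−22.80)²/22.80 = 43.1053
df = 2
p-value (upper-tail) = 0.00000
At α=0.1: p < α → reject H₀

reject H₀: yes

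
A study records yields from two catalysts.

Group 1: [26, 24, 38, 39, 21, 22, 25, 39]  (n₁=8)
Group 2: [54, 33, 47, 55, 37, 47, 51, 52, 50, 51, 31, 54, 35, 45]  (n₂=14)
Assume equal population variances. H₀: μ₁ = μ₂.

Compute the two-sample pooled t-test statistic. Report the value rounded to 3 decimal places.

x̄₁=29.250, s₁=7.960, n₁=8
x̄₂=45.857, s₂=8.365, n₂=14
s_p² = [7·7.960² + 13·8.365²]/20 = 67.6607
SE = √(s_p²·(1/8+1/14)) = 3.6456
t = (29.250−45.857)/3.6456 = -4.5554
df = 20

test statistic = -4.555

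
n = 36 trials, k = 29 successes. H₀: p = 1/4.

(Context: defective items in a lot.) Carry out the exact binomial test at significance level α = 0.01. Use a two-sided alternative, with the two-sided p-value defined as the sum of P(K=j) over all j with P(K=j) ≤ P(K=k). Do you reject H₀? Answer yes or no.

Exact binomial: n=36, k=29, p₀=1/4=0.2500
P(X=j) = C(n,j)·p₀^j·(1−p₀)^(n−j); p = Σ P(X=j) over j with P(X=j) ≤ P(X=29)
p-value (two-sided) = 0.00000
At α=0.01: p < α → reject H₀

reject H₀: yes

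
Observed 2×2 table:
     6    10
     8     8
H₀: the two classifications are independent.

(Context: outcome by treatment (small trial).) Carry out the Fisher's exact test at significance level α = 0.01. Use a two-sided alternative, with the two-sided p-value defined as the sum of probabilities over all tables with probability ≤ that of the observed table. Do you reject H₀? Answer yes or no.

Margins: r₁=16, r₂=16, c₁=14, c₂=18, n=32
p_obs = C(16,6)·C(16,8)/C(32,14); sum pmf over tables with pmf ≤ p_obs
p-value (two-sided) = 0.72239
At α=0.01: p ≥ α → fail to reject H₀

reject H₀: no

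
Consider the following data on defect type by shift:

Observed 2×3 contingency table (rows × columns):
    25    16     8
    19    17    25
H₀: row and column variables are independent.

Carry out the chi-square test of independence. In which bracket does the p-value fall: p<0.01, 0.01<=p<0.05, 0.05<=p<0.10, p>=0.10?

Row totals [49, 61], col totals [44, 33, 33], n=110
χ² = (25−19.60)²/19.60 + (16−14.70)²/14.70 + (8−14.70)²/14.70 + (19−24.40)²/24.40 + (17−18.30)²/18.30 + (25−18.30)²/18.30 = 8.3969
df = 2
p-value (upper-tail) = 0.01502
→ bracket: 0.01<=p<0.05

p-value bracket: 0.01<=p<0.05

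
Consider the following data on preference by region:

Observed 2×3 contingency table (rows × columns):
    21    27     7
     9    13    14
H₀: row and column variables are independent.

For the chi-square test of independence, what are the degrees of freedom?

df = (r−1)(c−1) = (2−1)·(3−1) = 2

degrees of freedom = 2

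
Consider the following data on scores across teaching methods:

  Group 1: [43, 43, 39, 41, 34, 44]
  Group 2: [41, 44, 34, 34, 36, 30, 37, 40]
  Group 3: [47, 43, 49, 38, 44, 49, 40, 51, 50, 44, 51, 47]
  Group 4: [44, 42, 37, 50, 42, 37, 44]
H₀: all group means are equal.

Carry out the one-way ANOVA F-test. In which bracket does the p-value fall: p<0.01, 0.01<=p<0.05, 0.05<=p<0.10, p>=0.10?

Group means [40.67, 37.00, 46.08, 42.29], grand mean 42.091
SSB = Σnᵢ(x̄ᵢ−x̄)² = 411.049; SSW = ΣΣ(x−x̄ᵢ)² = 535.679
MSB = 411.049/3 = 137.0162; MSW = 535.679/29 = 18.4717
F = MSB/MSW = 7.4176
df = (3, 29)
p-value (upper-tail) = 0.00078
→ bracket: p<0.01

p-value bracket: p<0.01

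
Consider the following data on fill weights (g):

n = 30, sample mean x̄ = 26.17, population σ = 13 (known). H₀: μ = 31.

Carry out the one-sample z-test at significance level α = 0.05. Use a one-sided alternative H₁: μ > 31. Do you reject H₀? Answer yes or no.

SE = σ/√n = 13/√30 = 2.3735
z = (x̄−μ₀)/SE = (26.17−31)/2.3735 = -2.0350
p-value (one-sided, H₁ greater) = 0.97907
At α=0.05: p ≥ α → fail to reject H₀

reject H₀: no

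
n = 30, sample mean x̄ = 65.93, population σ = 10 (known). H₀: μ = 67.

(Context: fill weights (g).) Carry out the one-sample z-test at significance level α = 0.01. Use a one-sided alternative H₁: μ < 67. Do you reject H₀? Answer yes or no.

reject H₀: no

SE = σ/√n = 10/√30 = 1.8257
z = (x̄−μ₀)/SE = (65.93−67)/1.8257 = -0.5861
p-value (one-sided, H₁ less) = 0.27892
At α=0.01: p ≥ α → fail to reject H₀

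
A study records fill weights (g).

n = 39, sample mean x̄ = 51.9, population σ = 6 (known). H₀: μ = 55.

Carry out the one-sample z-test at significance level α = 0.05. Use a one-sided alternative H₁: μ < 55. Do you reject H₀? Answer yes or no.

SE = σ/√n = 6/√39 = 0.9608
z = (x̄−μ₀)/SE = (51.9−55)/0.9608 = -3.2266
p-value (one-sided, H₁ less) = 0.00063
At α=0.05: p < α → reject H₀

reject H₀: yes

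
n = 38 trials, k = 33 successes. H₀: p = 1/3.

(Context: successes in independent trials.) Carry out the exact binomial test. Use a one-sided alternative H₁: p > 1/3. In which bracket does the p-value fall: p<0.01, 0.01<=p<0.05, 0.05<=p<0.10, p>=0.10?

Exact binomial: n=38, k=33, p₀=1/3=0.3333
P(X≥33) from Σ C(n,i)·p₀^i·(1−p₀)^(n−i)
p-value (one-sided, H₁ greater) = 0.00000
→ bracket: p<0.01

p-value bracket: p<0.01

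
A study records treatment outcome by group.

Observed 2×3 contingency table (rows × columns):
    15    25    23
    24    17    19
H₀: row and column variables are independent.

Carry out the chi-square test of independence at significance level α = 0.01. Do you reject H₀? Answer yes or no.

reject H₀: no

Row totals [63, 60], col totals [39, 42, 42], n=123
χ² = (15−19.98)²/19.98 + (25−21.51)²/21.51 + (23−21.51)²/21.51 + (24−19.02)²/19.02 + (17−20.49)²/20.49 + (19−20.49)²/20.49 = 3.9108
df = 2
p-value (upper-tail) = 0.14150
At α=0.01: p ≥ α → fail to reject H₀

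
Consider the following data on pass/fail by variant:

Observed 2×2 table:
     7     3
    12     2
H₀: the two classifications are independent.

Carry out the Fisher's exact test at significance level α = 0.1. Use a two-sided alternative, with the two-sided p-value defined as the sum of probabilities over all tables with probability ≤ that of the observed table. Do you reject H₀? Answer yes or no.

Margins: r₁=10, r₂=14, c₁=19, c₂=5, n=24
p_obs = C(10,7)·C(14,12)/C(24,19); sum pmf over tables with pmf ≤ p_obs
p-value (two-sided) = 0.61462
At α=0.1: p ≥ α → fail to reject H₀

reject H₀: no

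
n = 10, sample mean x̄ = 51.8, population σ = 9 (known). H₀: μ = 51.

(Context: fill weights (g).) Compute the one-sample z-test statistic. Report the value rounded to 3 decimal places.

SE = σ/√n = 9/√10 = 2.8460
z = (x̄−μ₀)/SE = (51.8−51)/2.8460 = 0.2811

test statistic = 0.281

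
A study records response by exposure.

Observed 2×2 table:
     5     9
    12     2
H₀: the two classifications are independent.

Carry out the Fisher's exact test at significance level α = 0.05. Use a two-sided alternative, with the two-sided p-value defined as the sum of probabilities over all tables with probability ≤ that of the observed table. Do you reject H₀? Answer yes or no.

reject H₀: yes

Margins: r₁=14, r₂=14, c₁=17, c₂=11, n=28
p_obs = C(14,5)·C(14,12)/C(28,17); sum pmf over tables with pmf ≤ p_obs
p-value (two-sided) = 0.01831
At α=0.05: p < α → reject H₀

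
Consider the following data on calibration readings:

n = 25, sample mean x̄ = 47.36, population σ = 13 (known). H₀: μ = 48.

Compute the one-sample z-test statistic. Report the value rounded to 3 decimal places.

SE = σ/√n = 13/√25 = 2.6000
z = (x̄−μ₀)/SE = (47.36−48)/2.6000 = -0.2462

test statistic = -0.246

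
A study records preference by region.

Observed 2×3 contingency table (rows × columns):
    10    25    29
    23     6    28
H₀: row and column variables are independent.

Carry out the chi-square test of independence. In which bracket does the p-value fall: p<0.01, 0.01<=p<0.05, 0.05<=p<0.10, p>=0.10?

p-value bracket: p<0.01

Row totals [64, 57], col totals [33, 31, 57], n=121
χ² = (10−17.45)²/17.45 + (25−16.40)²/16.40 + (29−30.15)²/30.15 + (23−15.55)²/15.55 + (6−14.60)²/14.60 + (28−26.85)²/26.85 = 16.4340
df = 2
p-value (upper-tail) = 0.00027
→ bracket: p<0.01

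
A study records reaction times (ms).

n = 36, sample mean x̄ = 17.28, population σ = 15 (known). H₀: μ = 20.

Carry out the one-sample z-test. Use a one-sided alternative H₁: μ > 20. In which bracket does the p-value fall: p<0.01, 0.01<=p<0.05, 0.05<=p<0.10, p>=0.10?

p-value bracket: p>=0.10

SE = σ/√n = 15/√36 = 2.5000
z = (x̄−μ₀)/SE = (17.28−20)/2.5000 = -1.0880
p-value (one-sided, H₁ greater) = 0.86170
→ bracket: p>=0.10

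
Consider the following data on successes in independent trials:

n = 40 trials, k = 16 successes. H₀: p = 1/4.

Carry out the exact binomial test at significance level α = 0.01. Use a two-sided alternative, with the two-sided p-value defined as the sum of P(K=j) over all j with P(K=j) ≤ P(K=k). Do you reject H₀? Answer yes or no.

Exact binomial: n=40, k=16, p₀=1/4=0.2500
P(X=j) = C(n,j)·p₀^j·(1−p₀)^(n−j); p = Σ P(X=j) over j with P(X=j) ≤ P(X=16)
p-value (two-sided) = 0.04229
At α=0.01: p ≥ α → fail to reject H₀

reject H₀: no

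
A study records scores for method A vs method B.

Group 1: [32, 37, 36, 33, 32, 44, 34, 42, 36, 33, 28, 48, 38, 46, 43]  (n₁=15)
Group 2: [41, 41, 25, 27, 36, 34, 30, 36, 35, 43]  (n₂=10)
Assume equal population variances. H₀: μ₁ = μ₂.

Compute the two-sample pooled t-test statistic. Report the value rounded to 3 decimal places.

test statistic = 1.100

x̄₁=37.467, s₁=5.878, n₁=15
x̄₂=34.800, s₂=6.033, n₂=10
s_p² = [14·5.878² + 9·6.033²]/23 = 35.2754
SE = √(s_p²·(1/15+1/10)) = 2.4247
t = (37.467−34.800)/2.4247 = 1.0998
df = 23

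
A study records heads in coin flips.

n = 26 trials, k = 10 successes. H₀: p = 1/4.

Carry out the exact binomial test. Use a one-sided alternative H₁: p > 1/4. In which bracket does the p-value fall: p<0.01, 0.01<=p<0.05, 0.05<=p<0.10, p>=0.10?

Exact binomial: n=26, k=10, p₀=1/4=0.2500
P(X≥10) from Σ C(n,i)·p₀^i·(1−p₀)^(n−i)
p-value (one-sided, H₁ greater) = 0.09086
→ bracket: 0.05<=p<0.10

p-value bracket: 0.05<=p<0.10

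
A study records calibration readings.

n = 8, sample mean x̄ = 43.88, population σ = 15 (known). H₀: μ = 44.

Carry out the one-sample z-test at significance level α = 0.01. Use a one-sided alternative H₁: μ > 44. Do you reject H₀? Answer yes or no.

SE = σ/√n = 15/√8 = 5.3033
z = (x̄−μ₀)/SE = (43.88−44)/5.3033 = -0.0226
p-value (one-sided, H₁ greater) = 0.50903
At α=0.01: p ≥ α → fail to reject H₀

reject H₀: no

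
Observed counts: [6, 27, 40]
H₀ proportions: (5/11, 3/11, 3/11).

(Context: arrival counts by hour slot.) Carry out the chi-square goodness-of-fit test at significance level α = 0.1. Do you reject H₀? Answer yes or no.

n = 73; E_i = n·p_i = [33.18, 19.91, 19.91]
χ² = (6−33.18)²/33.18 + (27−19.91)²/19.91 + (40−19.91)²/19.91 = 45.0667
df = 2
p-value (upper-tail) = 0.00000
At α=0.1: p < α → reject H₀

reject H₀: yes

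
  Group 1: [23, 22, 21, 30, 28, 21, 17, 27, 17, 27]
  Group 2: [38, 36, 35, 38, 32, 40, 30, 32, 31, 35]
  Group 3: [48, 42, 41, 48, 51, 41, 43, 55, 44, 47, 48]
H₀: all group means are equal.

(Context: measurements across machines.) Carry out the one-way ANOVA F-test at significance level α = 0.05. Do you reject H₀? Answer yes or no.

reject H₀: yes

Group means [23.30, 34.70, 46.18], grand mean 35.097
SSB = Σnᵢ(x̄ᵢ−x̄)² = 2744.873; SSW = ΣΣ(x−x̄ᵢ)² = 485.836
MSB = 2744.873/2 = 1372.4367; MSW = 485.836/28 = 17.3513
F = MSB/MSW = 79.0971
df = (2, 28)
p-value (upper-tail) = 0.00000
At α=0.05: p < α → reject H₀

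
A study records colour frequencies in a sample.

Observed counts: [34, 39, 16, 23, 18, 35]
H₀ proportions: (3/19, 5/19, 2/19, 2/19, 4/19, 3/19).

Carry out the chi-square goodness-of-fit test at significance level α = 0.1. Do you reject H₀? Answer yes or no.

n = 165; E_i = n·p_i = [26.05, 43.42, 17.37, 17.37, 34.74, 26.05]
χ² = (34−26.05)²/26.05 + (39−43.42)²/43.42 + (16−17.37)²/17.37 + (23−17.37)²/17.37 + (18−34.74)²/34.74 + (35−26.05)²/26.05 = 15.9453
df = 5
p-value (upper-tail) = 0.00700
At α=0.1: p < α → reject H₀

reject H₀: yes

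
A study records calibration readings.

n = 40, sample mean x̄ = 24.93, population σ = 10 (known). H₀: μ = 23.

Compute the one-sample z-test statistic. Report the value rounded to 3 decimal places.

SE = σ/√n = 10/√40 = 1.5811
z = (x̄−μ₀)/SE = (24.93−23)/1.5811 = 1.2206

test statistic = 1.221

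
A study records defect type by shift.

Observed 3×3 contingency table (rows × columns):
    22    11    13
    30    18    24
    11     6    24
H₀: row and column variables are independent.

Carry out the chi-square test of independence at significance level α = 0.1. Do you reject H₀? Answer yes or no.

reject H₀: yes

Row totals [46, 72, 41], col totals [63, 35, 61], n=159
χ² = (22−18.23)²/18.23 + (11−10.13)²/10.13 + (13−17.65)²/17.65 + (30−28.53)²/28.53 + (18−15.85)²/15.85 + (24−27.62)²/27.62 + (11−16.25)²/16.25 + (6−9.03)²/9.03 + (24−15.73)²/15.73 = 9.9799
df = 4
p-value (upper-tail) = 0.04077
At α=0.1: p < α → reject H₀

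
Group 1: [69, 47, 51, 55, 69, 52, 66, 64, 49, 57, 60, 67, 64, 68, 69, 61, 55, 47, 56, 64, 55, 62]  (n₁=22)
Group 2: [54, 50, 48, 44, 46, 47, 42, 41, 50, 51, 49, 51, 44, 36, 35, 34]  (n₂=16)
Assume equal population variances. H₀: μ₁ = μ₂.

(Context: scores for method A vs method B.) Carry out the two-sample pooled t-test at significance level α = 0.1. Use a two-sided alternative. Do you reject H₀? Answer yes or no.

reject H₀: yes

x̄₁=59.409, s₁=7.372, n₁=22
x̄₂=45.125, s₂=6.120, n₂=16
s_p² = [21·7.372² + 15·6.120²]/36 = 47.3074
SE = √(s_p²·(1/22+1/16)) = 2.2599
t = (59.409−45.125)/2.2599 = 6.3207
df = 36
p-value (two-sided) = 0.00000
At α=0.1: p < α → reject H₀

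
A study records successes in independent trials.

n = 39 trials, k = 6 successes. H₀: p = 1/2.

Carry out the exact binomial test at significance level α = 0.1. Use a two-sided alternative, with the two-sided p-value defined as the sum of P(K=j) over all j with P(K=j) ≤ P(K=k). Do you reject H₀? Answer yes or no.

reject H₀: yes

Exact binomial: n=39, k=6, p₀=1/2=0.5000
P(X=j) = C(n,j)·p₀^j·(1−p₀)^(n−j); p = Σ P(X=j) over j with P(X=j) ≤ P(X=6)
p-value (two-sided) = 0.00001
At α=0.1: p < α → reject H₀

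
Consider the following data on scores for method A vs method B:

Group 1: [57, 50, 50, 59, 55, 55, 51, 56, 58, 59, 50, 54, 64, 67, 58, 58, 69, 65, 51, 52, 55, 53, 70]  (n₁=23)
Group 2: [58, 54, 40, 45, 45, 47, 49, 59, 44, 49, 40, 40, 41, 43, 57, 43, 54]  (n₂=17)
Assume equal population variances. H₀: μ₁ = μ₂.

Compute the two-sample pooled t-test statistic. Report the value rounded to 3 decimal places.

test statistic = 4.795

x̄₁=57.217, s₁=6.097, n₁=23
x̄₂=47.529, s₂=6.606, n₂=17
s_p² = [22·6.097² + 16·6.606²]/38 = 39.8986
SE = √(s_p²·(1/23+1/17)) = 2.0203
t = (57.217−47.529)/2.0203 = 4.7953
df = 38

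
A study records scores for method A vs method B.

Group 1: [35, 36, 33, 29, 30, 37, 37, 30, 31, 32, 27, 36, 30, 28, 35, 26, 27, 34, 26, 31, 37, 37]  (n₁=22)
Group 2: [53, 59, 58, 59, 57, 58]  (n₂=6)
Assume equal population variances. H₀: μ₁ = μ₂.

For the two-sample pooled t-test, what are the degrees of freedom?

df = n₁ + n₂ − 2 = 22 + 6 − 2 = 26

degrees of freedom = 26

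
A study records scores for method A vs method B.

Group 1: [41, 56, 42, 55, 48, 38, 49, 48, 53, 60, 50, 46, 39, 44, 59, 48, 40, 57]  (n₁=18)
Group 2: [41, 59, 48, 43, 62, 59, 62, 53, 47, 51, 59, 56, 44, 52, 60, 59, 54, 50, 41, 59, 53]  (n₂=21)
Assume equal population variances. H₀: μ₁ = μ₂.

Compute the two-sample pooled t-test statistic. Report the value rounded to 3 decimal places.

x̄₁=48.500, s₁=7.006, n₁=18
x̄₂=52.952, s₂=6.874, n₂=21
s_p² = [17·7.006² + 20·6.874²]/37 = 48.0933
SE = √(s_p²·(1/18+1/21)) = 2.2276
t = (48.500−52.952)/2.2276 = -1.9988
df = 37

test statistic = -1.999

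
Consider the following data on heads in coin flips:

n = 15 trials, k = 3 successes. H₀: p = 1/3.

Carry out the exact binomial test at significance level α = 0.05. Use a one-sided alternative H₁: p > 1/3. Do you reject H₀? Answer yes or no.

Exact binomial: n=15, k=3, p₀=1/3=0.3333
P(X≥3) from Σ C(n,i)·p₀^i·(1−p₀)^(n−i)
p-value (one-sided, H₁ greater) = 0.92064
At α=0.05: p ≥ α → fail to reject H₀

reject H₀: no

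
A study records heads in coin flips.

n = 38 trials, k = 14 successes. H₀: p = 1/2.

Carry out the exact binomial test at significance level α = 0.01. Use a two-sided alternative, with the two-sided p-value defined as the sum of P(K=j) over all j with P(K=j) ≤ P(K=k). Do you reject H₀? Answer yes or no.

reject H₀: no

Exact binomial: n=38, k=14, p₀=1/2=0.5000
P(X=j) = C(n,j)·p₀^j·(1−p₀)^(n−j); p = Σ P(X=j) over j with P(X=j) ≤ P(X=14)
p-value (two-sided) = 0.14331
At α=0.01: p ≥ α → fail to reject H₀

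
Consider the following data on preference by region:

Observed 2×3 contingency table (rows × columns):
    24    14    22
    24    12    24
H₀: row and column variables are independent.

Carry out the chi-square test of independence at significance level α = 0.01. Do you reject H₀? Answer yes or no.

reject H₀: no

Row totals [60, 60], col totals [48, 26, 46], n=120
χ² = (24−24.00)²/24.00 + (14−13.00)²/13.00 + (22−23.00)²/23.00 + (24−24.00)²/24.00 + (12−13.00)²/13.00 + (24−23.00)²/23.00 = 0.2408
df = 2
p-value (upper-tail) = 0.88656
At α=0.01: p ≥ α → fail to reject H₀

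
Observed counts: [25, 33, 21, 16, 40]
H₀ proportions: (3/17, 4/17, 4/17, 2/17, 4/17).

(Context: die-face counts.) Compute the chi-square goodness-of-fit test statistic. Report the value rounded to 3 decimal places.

test statistic = 5.890

n = 135; E_i = n·p_i = [23.82, 31.76, 31.76, 15.88, 31.76]
χ² = (25−23.82)²/23.82 + (33−31.76)²/31.76 + (21−31.76)²/31.76 + (16−15.88)²/15.88 + (40−31.76)²/31.76 = 5.8901
df = 4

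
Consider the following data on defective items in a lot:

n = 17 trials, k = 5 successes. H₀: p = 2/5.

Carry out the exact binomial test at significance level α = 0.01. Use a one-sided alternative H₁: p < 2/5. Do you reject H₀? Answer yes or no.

Exact binomial: n=17, k=5, p₀=2/5=0.4000
P(X≤5) from Σ C(n,i)·p₀^i·(1−p₀)^(n−i)
p-value (one-sided, H₁ less) = 0.26393
At α=0.01: p ≥ α → fail to reject H₀

reject H₀: no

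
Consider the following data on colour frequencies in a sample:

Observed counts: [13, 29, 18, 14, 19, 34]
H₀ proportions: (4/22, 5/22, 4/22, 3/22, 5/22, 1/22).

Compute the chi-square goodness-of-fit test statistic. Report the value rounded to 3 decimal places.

n = 127; E_i = n·p_i = [23.09, 28.86, 23.09, 17.32, 28.86, 5.77]
χ² = (13−23.09)²/23.09 + (29−28.86)²/28.86 + (18−23.09)²/23.09 + (14−17.32)²/17.32 + (19−28.86)²/28.86 + (34−5.77)²/5.77 = 147.5640
df = 5

test statistic = 147.564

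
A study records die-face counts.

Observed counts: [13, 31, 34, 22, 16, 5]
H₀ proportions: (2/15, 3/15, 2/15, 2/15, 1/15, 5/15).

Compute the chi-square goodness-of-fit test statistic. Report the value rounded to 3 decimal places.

n = 121; E_i = n·p_i = [16.13, 24.20, 16.13, 16.13, 8.07, 40.33]
χ² = (13−16.13)²/16.13 + (31−24.20)²/24.20 + (34−16.13)²/16.13 + (22−16.13)²/16.13 + (16−8.07)²/8.07 + (5−40.33)²/40.33 = 63.1942
df = 5

test statistic = 63.194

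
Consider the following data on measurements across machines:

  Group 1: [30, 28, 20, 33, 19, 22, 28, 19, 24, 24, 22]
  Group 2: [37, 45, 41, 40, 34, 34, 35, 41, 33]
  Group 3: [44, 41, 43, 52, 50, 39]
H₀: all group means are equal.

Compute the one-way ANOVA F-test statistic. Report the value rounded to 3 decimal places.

test statistic = 43.109

Group means [24.45, 37.78, 44.83], grand mean 33.769
SSB = Σnᵢ(x̄ᵢ−x̄)² = 1833.499; SSW = ΣΣ(x−x̄ᵢ)² = 489.116
MSB = 1833.499/2 = 916.7496; MSW = 489.116/23 = 21.2659
F = MSB/MSW = 43.1089
df = (2, 23)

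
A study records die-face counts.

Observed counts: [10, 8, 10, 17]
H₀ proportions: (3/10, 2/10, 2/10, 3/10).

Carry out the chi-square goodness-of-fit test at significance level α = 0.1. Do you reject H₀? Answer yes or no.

n = 45; E_i = n·p_i = [13.50, 9.00, 9.00, 13.50]
χ² = (10−13.50)²/13.50 + (8−9.00)²/9.00 + (10−9.00)²/9.00 + (17−13.50)²/13.50 = 2.0370
df = 3
p-value (upper-tail) = 0.56476
At α=0.1: p ≥ α → fail to reject H₀

reject H₀: no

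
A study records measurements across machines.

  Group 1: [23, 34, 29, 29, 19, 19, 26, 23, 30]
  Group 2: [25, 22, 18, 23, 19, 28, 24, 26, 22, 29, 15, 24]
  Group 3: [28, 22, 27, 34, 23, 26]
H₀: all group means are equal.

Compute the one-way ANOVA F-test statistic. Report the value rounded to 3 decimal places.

test statistic = 1.767

Group means [25.78, 22.92, 26.67], grand mean 24.704
SSB = Σnᵢ(x̄ᵢ−x̄)² = 71.824; SSW = ΣΣ(x−x̄ᵢ)² = 487.806
MSB = 71.824/2 = 35.9120; MSW = 487.806/24 = 20.3252
F = MSB/MSW = 1.7669
df = (2, 24)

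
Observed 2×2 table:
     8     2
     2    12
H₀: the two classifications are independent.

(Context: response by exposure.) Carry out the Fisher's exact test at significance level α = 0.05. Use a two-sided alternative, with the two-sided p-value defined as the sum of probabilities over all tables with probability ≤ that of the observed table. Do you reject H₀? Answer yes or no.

reject H₀: yes

Margins: r₁=10, r₂=14, c₁=10, c₂=14, n=24
p_obs = C(10,8)·C(14,2)/C(24,10); sum pmf over tables with pmf ≤ p_obs
p-value (two-sided) = 0.00267
At α=0.05: p < α → reject H₀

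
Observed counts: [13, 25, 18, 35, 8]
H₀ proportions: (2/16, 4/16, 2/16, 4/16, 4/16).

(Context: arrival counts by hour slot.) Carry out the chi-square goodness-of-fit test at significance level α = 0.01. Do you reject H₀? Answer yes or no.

n = 99; E_i = n·p_i = [12.38, 24.75, 12.38, 24.75, 24.75]
χ² = (13−12.38)²/12.38 + (25−24.75)²/24.75 + (18−12.38)²/12.38 + (35−24.75)²/24.75 + (8−24.75)²/24.75 = 18.1717
df = 4
p-value (upper-tail) = 0.00114
At α=0.01: p < α → reject H₀

reject H₀: yes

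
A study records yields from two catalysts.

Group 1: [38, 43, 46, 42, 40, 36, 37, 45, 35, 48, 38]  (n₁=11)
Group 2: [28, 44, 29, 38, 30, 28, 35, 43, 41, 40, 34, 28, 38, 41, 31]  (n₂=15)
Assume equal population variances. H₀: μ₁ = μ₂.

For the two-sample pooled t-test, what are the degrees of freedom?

degrees of freedom = 24

df = n₁ + n₂ − 2 = 11 + 15 − 2 = 24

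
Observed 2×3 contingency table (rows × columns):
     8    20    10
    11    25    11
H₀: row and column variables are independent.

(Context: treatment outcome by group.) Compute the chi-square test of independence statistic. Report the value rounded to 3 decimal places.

test statistic = 0.125

Row totals [38, 47], col totals [19, 45, 21], n=85
χ² = (8−8.49)²/8.49 + (20−20.12)²/20.12 + (10−9.39)²/9.39 + (11−10.51)²/10.51 + (25−24.88)²/24.88 + (11−11.61)²/11.61 = 0.1253
df = 2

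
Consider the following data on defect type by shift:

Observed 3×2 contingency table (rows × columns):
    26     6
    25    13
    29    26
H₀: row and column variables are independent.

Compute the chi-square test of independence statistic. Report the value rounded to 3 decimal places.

Row totals [32, 38, 55], col totals [80, 45], n=125
χ² = (26−20.48)²/20.48 + (6−11.52)²/11.52 + (25−24.32)²/24.32 + (13−13.68)²/13.68 + (29−35.20)²/35.20 + (26−19.80)²/19.80 = 7.2191
df = 2

test statistic = 7.219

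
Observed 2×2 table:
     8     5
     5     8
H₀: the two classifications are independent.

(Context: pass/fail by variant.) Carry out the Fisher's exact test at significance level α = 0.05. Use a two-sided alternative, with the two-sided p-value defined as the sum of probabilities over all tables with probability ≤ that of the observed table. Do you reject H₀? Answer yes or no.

Margins: r₁=13, r₂=13, c₁=13, c₂=13, n=26
p_obs = C(13,8)·C(13,5)/C(26,13); sum pmf over tables with pmf ≤ p_obs
p-value (two-sided) = 0.43375
At α=0.05: p ≥ α → fail to reject H₀

reject H₀: no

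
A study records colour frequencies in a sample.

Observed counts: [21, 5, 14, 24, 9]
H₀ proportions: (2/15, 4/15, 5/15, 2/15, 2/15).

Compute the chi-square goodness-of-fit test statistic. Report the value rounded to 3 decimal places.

n = 73; E_i = n·p_i = [9.73, 19.47, 24.33, 9.73, 9.73]
χ² = (21−9.73)²/9.73 + (5−19.47)²/19.47 + (14−24.33)²/24.33 + (24−9.73)²/9.73 + (9−9.73)²/9.73 = 49.1473
df = 4

test statistic = 49.147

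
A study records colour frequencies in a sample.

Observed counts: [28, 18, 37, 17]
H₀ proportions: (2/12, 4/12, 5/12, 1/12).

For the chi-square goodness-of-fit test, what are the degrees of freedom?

df = k − 1 = 4 − 1 = 3

degrees of freedom = 3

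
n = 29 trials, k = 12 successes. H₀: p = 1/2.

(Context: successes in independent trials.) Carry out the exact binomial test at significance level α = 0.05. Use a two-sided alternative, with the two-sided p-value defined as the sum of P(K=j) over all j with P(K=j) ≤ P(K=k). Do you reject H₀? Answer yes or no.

reject H₀: no

Exact binomial: n=29, k=12, p₀=1/2=0.5000
P(X=j) = C(n,j)·p₀^j·(1−p₀)^(n−j); p = Σ P(X=j) over j with P(X=j) ≤ P(X=12)
p-value (two-sided) = 0.45826
At α=0.05: p ≥ α → fail to reject H₀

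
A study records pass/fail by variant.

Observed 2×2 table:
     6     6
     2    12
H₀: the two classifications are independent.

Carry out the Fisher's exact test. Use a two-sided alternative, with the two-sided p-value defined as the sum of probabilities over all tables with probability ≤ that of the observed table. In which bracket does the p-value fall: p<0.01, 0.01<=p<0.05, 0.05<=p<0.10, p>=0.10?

p-value bracket: 0.05<=p<0.10

Margins: r₁=12, r₂=14, c₁=8, c₂=18, n=26
p_obs = C(12,6)·C(14,2)/C(26,8); sum pmf over tables with pmf ≤ p_obs
p-value (two-sided) = 0.08952
→ bracket: 0.05<=p<0.10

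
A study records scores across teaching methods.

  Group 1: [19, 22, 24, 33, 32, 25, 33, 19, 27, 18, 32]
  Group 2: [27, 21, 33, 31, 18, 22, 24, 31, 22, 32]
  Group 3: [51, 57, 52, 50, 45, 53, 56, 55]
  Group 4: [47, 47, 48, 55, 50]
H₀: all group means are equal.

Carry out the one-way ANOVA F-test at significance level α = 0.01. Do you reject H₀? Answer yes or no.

Group means [25.82, 26.10, 52.38, 49.40], grand mean 35.618
SSB = Σnᵢ(x̄ᵢ−x̄)² = 5158.418; SSW = ΣΣ(x−x̄ᵢ)² = 763.611
MSB = 5158.418/3 = 1719.4727; MSW = 763.611/30 = 25.4537
F = MSB/MSW = 67.5529
df = (3, 30)
p-value (upper-tail) = 0.00000
At α=0.01: p < α → reject H₀

reject H₀: yes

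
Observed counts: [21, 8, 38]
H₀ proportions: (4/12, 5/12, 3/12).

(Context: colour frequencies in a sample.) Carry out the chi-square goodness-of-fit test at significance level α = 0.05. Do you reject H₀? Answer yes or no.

n = 67; E_i = n·p_i = [22.33, 27.92, 16.75]
χ² = (21−22.33)²/22.33 + (8−27.92)²/27.92 + (38−16.75)²/16.75 = 41.2478
df = 2
p-value (upper-tail) = 0.00000
At α=0.05: p < α → reject H₀

reject H₀: yes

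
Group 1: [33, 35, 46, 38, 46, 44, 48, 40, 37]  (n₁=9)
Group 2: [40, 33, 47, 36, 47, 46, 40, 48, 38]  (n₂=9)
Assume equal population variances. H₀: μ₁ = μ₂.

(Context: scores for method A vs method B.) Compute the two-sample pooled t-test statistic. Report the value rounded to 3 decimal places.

test statistic = -0.346

x̄₁=40.778, s₁=5.403, n₁=9
x̄₂=41.667, s₂=5.500, n₂=9
s_p² = [8·5.403² + 8·5.500²]/16 = 29.7222
SE = √(s_p²·(1/9+1/9)) = 2.5700
t = (40.778−41.667)/2.5700 = -0.3459
df = 16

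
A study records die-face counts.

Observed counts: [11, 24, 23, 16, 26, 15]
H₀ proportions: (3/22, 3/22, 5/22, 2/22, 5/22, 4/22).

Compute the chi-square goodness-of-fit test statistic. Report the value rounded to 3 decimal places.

n = 115; E_i = n·p_i = [15.68, 15.68, 26.14, 10.45, 26.14, 20.91]
χ² = (11−15.68)²/15.68 + (24−15.68)²/15.68 + (23−26.14)²/26.14 + (16−10.45)²/10.45 + (26−26.14)²/26.14 + (15−20.91)²/20.91 = 10.7986
df = 5

test statistic = 10.799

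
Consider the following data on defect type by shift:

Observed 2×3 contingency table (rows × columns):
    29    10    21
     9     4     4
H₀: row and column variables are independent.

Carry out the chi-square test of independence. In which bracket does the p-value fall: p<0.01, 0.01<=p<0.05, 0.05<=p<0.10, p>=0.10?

p-value bracket: p>=0.10

Row totals [60, 17], col totals [38, 14, 25], n=77
χ² = (29−29.61)²/29.61 + (10−10.91)²/10.91 + (21−19.48)²/19.48 + (9−8.39)²/8.39 + (4−3.09)²/3.09 + (4−5.52)²/5.52 = 0.9370
df = 2
p-value (upper-tail) = 0.62596
→ bracket: p>=0.10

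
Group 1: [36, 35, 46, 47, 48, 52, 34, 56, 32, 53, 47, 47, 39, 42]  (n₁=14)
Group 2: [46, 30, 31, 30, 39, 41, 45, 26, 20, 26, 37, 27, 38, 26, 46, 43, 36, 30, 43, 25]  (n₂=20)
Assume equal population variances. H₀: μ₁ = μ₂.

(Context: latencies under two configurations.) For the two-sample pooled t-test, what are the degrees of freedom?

degrees of freedom = 32

df = n₁ + n₂ − 2 = 14 + 20 − 2 = 32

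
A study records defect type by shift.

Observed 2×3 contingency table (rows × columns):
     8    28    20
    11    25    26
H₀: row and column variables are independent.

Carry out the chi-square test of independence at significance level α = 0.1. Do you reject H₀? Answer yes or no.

reject H₀: no

Row totals [56, 62], col totals [19, 53, 46], n=118
χ² = (8−9.02)²/9.02 + (28−25.15)²/25.15 + (20−21.83)²/21.83 + (11−9.98)²/9.98 + (25−27.85)²/27.85 + (26−24.17)²/24.17 = 1.1239
df = 2
p-value (upper-tail) = 0.57009
At α=0.1: p ≥ α → fail to reject H₀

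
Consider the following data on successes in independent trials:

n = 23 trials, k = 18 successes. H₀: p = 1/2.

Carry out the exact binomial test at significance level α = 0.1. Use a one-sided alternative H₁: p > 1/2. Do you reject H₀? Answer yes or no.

Exact binomial: n=23, k=18, p₀=1/2=0.5000
P(X≥18) from Σ C(n,i)·p₀^i·(1−p₀)^(n−i)
p-value (one-sided, H₁ greater) = 0.00531
At α=0.1: p < α → reject H₀

reject H₀: yes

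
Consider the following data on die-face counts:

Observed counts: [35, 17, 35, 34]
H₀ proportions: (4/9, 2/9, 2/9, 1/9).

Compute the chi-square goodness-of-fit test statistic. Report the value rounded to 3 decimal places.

test statistic = 44.068

n = 121; E_i = n·p_i = [53.78, 26.89, 26.89, 13.44]
χ² = (35−53.78)²/53.78 + (17−26.89)²/26.89 + (35−26.89)²/26.89 + (34−13.44)²/13.44 = 44.0682
df = 3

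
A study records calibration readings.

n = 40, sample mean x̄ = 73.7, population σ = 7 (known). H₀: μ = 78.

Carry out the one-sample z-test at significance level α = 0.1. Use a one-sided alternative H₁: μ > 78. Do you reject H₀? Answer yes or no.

reject H₀: no

SE = σ/√n = 7/√40 = 1.1068
z = (x̄−μ₀)/SE = (73.7−78)/1.1068 = -3.8851
p-value (one-sided, H₁ greater) = 0.99995
At α=0.1: p ≥ α → fail to reject H₀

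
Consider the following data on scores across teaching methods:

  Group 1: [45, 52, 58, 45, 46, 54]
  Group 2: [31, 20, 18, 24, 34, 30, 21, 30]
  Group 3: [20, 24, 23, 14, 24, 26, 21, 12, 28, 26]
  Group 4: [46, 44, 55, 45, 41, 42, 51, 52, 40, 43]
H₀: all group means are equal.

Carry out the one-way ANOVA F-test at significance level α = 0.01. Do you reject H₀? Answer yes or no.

Group means [50.00, 26.00, 21.80, 45.90], grand mean 34.853
SSB = Σnᵢ(x̄ᵢ−x̄)² = 4927.765; SSW = ΣΣ(x−x̄ᵢ)² = 878.500
MSB = 4927.765/3 = 1642.5882; MSW = 878.500/30 = 29.2833
F = MSB/MSW = 56.0929
df = (3, 30)
p-value (upper-tail) = 0.00000
At α=0.01: p < α → reject H₀

reject H₀: yes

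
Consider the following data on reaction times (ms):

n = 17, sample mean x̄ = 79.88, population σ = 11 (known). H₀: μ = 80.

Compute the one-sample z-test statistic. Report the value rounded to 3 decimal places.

test statistic = -0.045

SE = σ/√n = 11/√17 = 2.6679
z = (x̄−μ₀)/SE = (79.88−80)/2.6679 = -0.0450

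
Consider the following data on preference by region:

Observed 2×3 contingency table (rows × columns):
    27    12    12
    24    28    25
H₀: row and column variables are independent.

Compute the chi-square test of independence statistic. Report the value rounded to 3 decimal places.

Row totals [51, 77], col totals [51, 40, 37], n=128
χ² = (27−20.32)²/20.32 + (12−15.94)²/15.94 + (12−14.74)²/14.74 + (24−30.68)²/30.68 + (28−24.06)²/24.06 + (25−22.26)²/22.26 = 6.1151
df = 2

test statistic = 6.115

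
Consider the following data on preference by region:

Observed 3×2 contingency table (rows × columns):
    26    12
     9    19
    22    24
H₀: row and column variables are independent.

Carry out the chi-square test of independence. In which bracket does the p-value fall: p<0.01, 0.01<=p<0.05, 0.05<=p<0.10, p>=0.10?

p-value bracket: 0.01<=p<0.05

Row totals [38, 28, 46], col totals [57, 55], n=112
χ² = (26−19.34)²/19.34 + (12−18.66)²/18.66 + (9−14.25)²/14.25 + (19−13.75)²/13.75 + (22−23.41)²/23.41 + (24−22.59)²/22.59 = 8.7834
df = 2
p-value (upper-tail) = 0.01238
→ bracket: 0.01<=p<0.05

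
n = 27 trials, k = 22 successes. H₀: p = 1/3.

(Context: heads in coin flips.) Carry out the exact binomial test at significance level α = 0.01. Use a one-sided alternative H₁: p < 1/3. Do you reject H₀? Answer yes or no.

Exact binomial: n=27, k=22, p₀=1/3=0.3333
P(X≤22) from Σ C(n,i)·p₀^i·(1−p₀)^(n−i)
p-value (one-sided, H₁ less) = 1.00000
At α=0.01: p ≥ α → fail to reject H₀

reject H₀: no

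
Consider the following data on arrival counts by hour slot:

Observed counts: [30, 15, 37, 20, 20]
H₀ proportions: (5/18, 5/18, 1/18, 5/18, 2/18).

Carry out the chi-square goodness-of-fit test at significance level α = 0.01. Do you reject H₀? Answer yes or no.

n = 122; E_i = n·p_i = [33.89, 33.89, 6.78, 33.89, 13.56]
χ² = (30−33.89)²/33.89 + (15−33.89)²/33.89 + (37−6.78)²/6.78 + (20−33.89)²/33.89 + (20−13.56)²/13.56 = 154.4918
df = 4
p-value (upper-tail) = 0.00000
At α=0.01: p < α → reject H₀

reject H₀: yes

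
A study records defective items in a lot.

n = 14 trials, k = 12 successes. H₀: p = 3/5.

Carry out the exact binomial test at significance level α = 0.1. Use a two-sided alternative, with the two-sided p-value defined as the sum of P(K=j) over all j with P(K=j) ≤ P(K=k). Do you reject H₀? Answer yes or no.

Exact binomial: n=14, k=12, p₀=3/5=0.6000
P(X=j) = C(n,j)·p₀^j·(1−p₀)^(n−j); p = Σ P(X=j) over j with P(X=j) ≤ P(X=12)
p-value (two-sided) = 0.05730
At α=0.1: p < α → reject H₀

reject H₀: yes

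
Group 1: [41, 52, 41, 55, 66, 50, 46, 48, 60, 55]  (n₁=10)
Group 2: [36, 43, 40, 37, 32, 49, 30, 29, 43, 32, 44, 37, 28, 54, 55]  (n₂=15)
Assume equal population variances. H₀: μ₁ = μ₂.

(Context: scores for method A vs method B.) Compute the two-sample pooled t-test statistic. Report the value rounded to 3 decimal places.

test statistic = 3.533

x̄₁=51.400, s₁=7.975, n₁=10
x̄₂=39.267, s₂=8.681, n₂=15
s_p² = [9·7.975² + 14·8.681²]/23 = 70.7536
SE = √(s_p²·(1/10+1/15)) = 3.4340
t = (51.400−39.267)/3.4340 = 3.5333
df = 23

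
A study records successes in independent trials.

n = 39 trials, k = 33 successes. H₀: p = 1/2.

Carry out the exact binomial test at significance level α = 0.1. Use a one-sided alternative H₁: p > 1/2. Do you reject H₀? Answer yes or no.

Exact binomial: n=39, k=33, p₀=1/2=0.5000
P(X≥33) from Σ C(n,i)·p₀^i·(1−p₀)^(n−i)
p-value (one-sided, H₁ greater) = 0.00001
At α=0.1: p < α → reject H₀

reject H₀: yes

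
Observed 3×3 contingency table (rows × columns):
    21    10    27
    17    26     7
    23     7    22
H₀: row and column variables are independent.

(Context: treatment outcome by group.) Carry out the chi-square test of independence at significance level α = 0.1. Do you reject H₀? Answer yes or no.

reject H₀: yes

Row totals [58, 50, 52], col totals [61, 43, 56], n=160
χ² = (21−22.11)²/22.11 + (10−15.59)²/15.59 + (27−20.30)²/20.30 + (17−19.06)²/19.06 + (26−13.44)²/13.44 + (7−17.50)²/17.50 + (23−19.82)²/19.82 + (7−13.97)²/13.97 + (22−18.20)²/18.20 = 27.3210
df = 4
p-value (upper-tail) = 0.00002
At α=0.1: p < α → reject H₀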